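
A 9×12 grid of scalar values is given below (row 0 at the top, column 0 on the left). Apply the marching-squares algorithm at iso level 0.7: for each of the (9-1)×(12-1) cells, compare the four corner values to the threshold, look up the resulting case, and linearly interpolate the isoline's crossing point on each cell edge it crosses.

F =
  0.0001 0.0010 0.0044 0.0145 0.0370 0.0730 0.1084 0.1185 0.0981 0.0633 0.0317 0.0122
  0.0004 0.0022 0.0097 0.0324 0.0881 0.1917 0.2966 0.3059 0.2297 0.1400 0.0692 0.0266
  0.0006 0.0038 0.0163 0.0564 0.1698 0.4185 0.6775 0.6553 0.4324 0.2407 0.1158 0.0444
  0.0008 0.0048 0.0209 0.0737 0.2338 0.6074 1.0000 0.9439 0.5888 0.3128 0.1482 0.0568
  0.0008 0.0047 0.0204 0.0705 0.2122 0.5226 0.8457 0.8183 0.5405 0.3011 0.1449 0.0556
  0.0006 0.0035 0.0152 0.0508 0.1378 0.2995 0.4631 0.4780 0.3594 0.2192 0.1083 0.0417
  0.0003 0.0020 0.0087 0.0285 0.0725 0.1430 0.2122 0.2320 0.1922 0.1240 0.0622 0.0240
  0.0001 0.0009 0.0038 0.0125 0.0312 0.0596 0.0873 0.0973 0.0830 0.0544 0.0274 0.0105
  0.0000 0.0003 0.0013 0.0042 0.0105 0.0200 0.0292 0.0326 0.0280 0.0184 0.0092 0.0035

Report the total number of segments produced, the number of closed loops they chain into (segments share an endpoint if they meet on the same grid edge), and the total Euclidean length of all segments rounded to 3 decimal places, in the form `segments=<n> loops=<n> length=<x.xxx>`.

cell (2,5): code 0100 → (2.070,6.000)–(3.000,5.236)
cell (2,6): code 1100 → (2.155,7.000)–(2.070,6.000)
cell (2,7): code 1000 → (3.000,7.687)–(2.155,7.000)
cell (3,5): code 0110 → (3.000,5.236)–(4.000,5.549)
cell (3,7): code 1001 → (4.000,7.426)–(3.000,7.687)
cell (4,5): code 0010 → (4.000,5.549)–(4.381,6.000)
cell (4,6): code 0011 → (4.381,6.000)–(4.348,7.000)
cell (4,7): code 0001 → (4.348,7.000)–(4.000,7.426)
total: 8 segments, chained into 1 closed loop(s), length Σ = 7.518385

segments=8 loops=1 length=7.518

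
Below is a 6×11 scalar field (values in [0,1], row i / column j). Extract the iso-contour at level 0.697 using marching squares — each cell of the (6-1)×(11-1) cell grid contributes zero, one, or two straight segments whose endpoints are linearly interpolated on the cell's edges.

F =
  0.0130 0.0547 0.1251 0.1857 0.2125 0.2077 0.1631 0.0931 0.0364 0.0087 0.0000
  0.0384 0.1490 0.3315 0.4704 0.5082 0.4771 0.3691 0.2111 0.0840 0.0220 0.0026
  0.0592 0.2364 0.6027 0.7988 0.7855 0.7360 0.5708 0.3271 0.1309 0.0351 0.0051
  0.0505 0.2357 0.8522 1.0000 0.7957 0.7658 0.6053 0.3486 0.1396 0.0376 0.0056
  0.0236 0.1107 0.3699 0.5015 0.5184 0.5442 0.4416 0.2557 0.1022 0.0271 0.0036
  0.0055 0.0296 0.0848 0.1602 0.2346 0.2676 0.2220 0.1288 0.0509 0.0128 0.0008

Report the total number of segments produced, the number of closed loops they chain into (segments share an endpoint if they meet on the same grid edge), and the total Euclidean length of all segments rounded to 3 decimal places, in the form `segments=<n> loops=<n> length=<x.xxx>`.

cell (1,2): code 0100 → (1.690,3.000)–(2.000,2.481)
cell (1,3): code 1100 → (1.681,4.000)–(1.690,3.000)
cell (1,4): code 1100 → (1.849,5.000)–(1.681,4.000)
cell (1,5): code 1000 → (2.000,5.236)–(1.849,5.000)
cell (2,1): code 0100 → (2.378,2.000)–(3.000,1.748)
cell (2,2): code 1110 → (2.000,2.481)–(2.378,2.000)
cell (2,5): code 1001 → (3.000,5.429)–(2.000,5.236)
cell (3,1): code 0010 → (3.000,1.748)–(3.322,2.000)
cell (3,2): code 0011 → (3.322,2.000)–(3.608,3.000)
cell (3,3): code 0011 → (3.608,3.000)–(3.356,4.000)
cell (3,4): code 0011 → (3.356,4.000)–(3.310,5.000)
cell (3,5): code 0001 → (3.310,5.000)–(3.000,5.429)
total: 12 segments, chained into 1 closed loop(s), length Σ = 9.210098

segments=12 loops=1 length=9.210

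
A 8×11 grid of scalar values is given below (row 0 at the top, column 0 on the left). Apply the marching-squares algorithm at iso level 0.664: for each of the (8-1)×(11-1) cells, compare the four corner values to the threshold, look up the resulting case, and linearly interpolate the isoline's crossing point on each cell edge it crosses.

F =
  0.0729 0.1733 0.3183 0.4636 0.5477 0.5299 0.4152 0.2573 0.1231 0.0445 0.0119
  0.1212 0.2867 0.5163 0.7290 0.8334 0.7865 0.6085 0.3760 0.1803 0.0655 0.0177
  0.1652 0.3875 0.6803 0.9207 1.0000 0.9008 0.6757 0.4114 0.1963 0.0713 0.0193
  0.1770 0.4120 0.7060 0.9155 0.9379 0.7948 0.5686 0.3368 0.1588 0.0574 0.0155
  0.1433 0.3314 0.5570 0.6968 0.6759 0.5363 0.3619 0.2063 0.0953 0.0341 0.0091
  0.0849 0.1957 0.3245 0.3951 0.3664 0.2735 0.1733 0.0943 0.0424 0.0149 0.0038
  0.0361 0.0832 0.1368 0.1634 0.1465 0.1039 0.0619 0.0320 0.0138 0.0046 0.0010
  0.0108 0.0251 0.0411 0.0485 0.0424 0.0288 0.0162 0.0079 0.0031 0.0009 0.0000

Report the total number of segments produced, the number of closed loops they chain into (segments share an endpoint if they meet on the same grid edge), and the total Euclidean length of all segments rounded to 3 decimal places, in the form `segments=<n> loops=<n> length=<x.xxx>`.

segments=18 loops=1 length=12.244

cell (0,2): code 0100 → (0.755,3.000)–(1.000,2.694)
cell (0,3): code 1100 → (0.407,4.000)–(0.755,3.000)
cell (0,4): code 1100 → (0.523,5.000)–(0.407,4.000)
cell (0,5): code 1000 → (1.000,5.688)–(0.523,5.000)
cell (1,1): code 0100 → (1.901,2.000)–(2.000,1.944)
cell (1,2): code 1110 → (1.000,2.694)–(1.901,2.000)
cell (1,5): code 1101 → (1.826,6.000)–(1.000,5.688)
cell (1,6): code 1000 → (2.000,6.044)–(1.826,6.000)
cell (2,1): code 0110 → (2.000,1.944)–(3.000,1.857)
cell (2,5): code 1011 → (3.000,5.578)–(2.109,6.000)
cell (2,6): code 0001 → (2.109,6.000)–(2.000,6.044)
cell (3,1): code 0010 → (3.000,1.857)–(3.282,2.000)
cell (3,2): code 0111 → (3.282,2.000)–(4.000,2.765)
cell (3,4): code 1011 → (4.000,4.085)–(3.506,5.000)
cell (3,5): code 0001 → (3.506,5.000)–(3.000,5.578)
cell (4,2): code 0010 → (4.000,2.765)–(4.109,3.000)
cell (4,3): code 0011 → (4.109,3.000)–(4.038,4.000)
cell (4,4): code 0001 → (4.038,4.000)–(4.000,4.085)
total: 18 segments, chained into 1 closed loop(s), length Σ = 12.243592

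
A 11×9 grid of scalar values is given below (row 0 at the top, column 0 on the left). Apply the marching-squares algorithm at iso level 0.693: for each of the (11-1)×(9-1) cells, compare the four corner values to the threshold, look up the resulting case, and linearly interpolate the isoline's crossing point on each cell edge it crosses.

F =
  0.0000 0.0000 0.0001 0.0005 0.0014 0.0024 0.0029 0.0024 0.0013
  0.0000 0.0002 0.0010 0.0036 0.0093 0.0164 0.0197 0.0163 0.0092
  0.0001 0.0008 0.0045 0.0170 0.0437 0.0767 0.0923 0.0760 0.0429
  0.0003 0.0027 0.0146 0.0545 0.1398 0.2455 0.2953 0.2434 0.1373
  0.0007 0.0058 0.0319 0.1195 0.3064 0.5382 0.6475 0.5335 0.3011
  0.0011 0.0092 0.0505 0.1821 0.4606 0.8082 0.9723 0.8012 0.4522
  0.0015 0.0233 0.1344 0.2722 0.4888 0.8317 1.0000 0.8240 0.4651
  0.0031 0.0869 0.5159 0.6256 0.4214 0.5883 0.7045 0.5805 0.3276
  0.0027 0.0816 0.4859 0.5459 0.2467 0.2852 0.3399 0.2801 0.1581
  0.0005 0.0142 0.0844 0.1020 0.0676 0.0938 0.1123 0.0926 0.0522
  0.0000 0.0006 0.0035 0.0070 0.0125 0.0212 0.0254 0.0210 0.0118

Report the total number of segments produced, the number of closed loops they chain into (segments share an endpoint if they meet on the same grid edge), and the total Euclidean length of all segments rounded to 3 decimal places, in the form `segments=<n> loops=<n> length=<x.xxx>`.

segments=12 loops=1 length=8.810

cell (4,4): code 0100 → (4.573,5.000)–(5.000,4.669)
cell (4,5): code 1100 → (4.140,6.000)–(4.573,5.000)
cell (4,6): code 1100 → (4.596,7.000)–(4.140,6.000)
cell (4,7): code 1000 → (5.000,7.310)–(4.596,7.000)
cell (5,4): code 0110 → (5.000,4.669)–(6.000,4.596)
cell (5,7): code 1001 → (6.000,7.365)–(5.000,7.310)
cell (6,4): code 0010 → (6.000,4.596)–(6.570,5.000)
cell (6,5): code 0111 → (6.570,5.000)–(7.000,5.901)
cell (6,6): code 1011 → (7.000,6.093)–(6.538,7.000)
cell (6,7): code 0001 → (6.538,7.000)–(6.000,7.365)
cell (7,5): code 0010 → (7.000,5.901)–(7.032,6.000)
cell (7,6): code 0001 → (7.032,6.000)–(7.000,6.093)
total: 12 segments, chained into 1 closed loop(s), length Σ = 8.809928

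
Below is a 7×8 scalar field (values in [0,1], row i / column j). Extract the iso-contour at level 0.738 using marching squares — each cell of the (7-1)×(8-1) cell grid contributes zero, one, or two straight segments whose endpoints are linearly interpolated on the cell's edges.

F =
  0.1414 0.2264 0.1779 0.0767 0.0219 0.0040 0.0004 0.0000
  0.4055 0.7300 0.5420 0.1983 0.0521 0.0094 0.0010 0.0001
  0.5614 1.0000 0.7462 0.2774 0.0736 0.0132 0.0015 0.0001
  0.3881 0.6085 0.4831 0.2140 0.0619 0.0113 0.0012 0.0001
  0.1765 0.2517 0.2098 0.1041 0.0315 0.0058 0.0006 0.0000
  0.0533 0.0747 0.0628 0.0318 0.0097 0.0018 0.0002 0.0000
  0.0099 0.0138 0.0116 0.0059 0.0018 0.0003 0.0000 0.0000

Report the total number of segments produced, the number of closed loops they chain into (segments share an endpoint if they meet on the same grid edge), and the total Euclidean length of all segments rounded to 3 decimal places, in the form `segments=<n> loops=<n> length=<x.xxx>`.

segments=6 loops=1 length=4.668

cell (1,0): code 0100 → (1.030,1.000)–(2.000,0.403)
cell (1,1): code 1100 → (1.960,2.000)–(1.030,1.000)
cell (1,2): code 1000 → (2.000,2.017)–(1.960,2.000)
cell (2,0): code 0010 → (2.000,0.403)–(2.669,1.000)
cell (2,1): code 0011 → (2.669,1.000)–(2.031,2.000)
cell (2,2): code 0001 → (2.031,2.000)–(2.000,2.017)
total: 6 segments, chained into 1 closed loop(s), length Σ = 4.668059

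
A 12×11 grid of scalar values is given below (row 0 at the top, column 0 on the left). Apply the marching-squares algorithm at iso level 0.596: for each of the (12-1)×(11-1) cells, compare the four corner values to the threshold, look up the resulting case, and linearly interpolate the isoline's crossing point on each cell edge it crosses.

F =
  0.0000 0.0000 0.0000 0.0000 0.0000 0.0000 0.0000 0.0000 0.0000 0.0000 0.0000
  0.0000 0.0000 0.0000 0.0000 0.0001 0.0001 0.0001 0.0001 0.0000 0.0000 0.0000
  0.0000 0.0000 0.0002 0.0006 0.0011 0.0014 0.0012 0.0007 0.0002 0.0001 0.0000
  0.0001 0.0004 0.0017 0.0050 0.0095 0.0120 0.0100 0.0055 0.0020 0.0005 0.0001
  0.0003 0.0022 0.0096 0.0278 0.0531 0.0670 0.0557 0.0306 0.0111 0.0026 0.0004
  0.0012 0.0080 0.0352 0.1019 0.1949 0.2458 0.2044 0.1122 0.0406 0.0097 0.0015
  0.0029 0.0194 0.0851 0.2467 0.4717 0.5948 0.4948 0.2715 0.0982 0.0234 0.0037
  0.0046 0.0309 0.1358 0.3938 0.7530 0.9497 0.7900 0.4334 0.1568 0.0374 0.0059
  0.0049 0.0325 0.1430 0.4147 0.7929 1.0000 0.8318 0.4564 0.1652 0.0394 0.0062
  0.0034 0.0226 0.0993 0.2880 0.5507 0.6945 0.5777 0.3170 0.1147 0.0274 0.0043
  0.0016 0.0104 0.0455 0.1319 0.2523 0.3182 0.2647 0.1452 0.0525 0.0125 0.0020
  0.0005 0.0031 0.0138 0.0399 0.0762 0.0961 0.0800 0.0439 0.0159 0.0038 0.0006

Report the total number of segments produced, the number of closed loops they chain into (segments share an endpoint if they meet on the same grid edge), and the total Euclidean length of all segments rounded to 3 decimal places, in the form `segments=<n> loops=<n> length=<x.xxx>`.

segments=12 loops=1 length=9.958

cell (6,3): code 0100 → (6.442,4.000)–(7.000,3.563)
cell (6,4): code 1100 → (6.003,5.000)–(6.442,4.000)
cell (6,5): code 1100 → (6.343,6.000)–(6.003,5.000)
cell (6,6): code 1000 → (7.000,6.544)–(6.343,6.000)
cell (7,3): code 0110 → (7.000,3.563)–(8.000,3.479)
cell (7,6): code 1001 → (8.000,6.628)–(7.000,6.544)
cell (8,3): code 0010 → (8.000,3.479)–(8.813,4.000)
cell (8,4): code 0111 → (8.813,4.000)–(9.000,4.315)
cell (8,5): code 1011 → (9.000,5.843)–(8.928,6.000)
cell (8,6): code 0001 → (8.928,6.000)–(8.000,6.628)
cell (9,4): code 0010 → (9.000,4.315)–(9.262,5.000)
cell (9,5): code 0001 → (9.262,5.000)–(9.000,5.843)
total: 12 segments, chained into 1 closed loop(s), length Σ = 9.958073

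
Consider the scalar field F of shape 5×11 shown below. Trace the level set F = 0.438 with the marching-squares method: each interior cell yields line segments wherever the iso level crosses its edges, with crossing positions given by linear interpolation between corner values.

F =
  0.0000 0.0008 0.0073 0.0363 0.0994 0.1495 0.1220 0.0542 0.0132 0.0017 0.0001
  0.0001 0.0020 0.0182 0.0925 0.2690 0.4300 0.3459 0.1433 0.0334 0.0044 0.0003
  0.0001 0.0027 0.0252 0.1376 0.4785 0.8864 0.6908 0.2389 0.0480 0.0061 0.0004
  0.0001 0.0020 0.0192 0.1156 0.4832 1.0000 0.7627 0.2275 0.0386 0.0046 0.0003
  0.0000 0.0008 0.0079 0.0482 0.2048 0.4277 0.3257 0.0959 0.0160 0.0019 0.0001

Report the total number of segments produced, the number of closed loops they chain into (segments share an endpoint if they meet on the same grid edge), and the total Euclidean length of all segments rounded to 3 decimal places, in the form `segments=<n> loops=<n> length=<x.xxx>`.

cell (1,3): code 0100 → (1.807,4.000)–(2.000,3.881)
cell (1,4): code 1100 → (1.018,5.000)–(1.807,4.000)
cell (1,5): code 1100 → (1.267,6.000)–(1.018,5.000)
cell (1,6): code 1000 → (2.000,6.559)–(1.267,6.000)
cell (2,3): code 0110 → (2.000,3.881)–(3.000,3.877)
cell (2,6): code 1001 → (3.000,6.607)–(2.000,6.559)
cell (3,3): code 0010 → (3.000,3.877)–(3.162,4.000)
cell (3,4): code 0011 → (3.162,4.000)–(3.982,5.000)
cell (3,5): code 0011 → (3.982,5.000)–(3.743,6.000)
cell (3,6): code 0001 → (3.743,6.000)–(3.000,6.607)
total: 10 segments, chained into 1 closed loop(s), length Σ = 8.938676

segments=10 loops=1 length=8.939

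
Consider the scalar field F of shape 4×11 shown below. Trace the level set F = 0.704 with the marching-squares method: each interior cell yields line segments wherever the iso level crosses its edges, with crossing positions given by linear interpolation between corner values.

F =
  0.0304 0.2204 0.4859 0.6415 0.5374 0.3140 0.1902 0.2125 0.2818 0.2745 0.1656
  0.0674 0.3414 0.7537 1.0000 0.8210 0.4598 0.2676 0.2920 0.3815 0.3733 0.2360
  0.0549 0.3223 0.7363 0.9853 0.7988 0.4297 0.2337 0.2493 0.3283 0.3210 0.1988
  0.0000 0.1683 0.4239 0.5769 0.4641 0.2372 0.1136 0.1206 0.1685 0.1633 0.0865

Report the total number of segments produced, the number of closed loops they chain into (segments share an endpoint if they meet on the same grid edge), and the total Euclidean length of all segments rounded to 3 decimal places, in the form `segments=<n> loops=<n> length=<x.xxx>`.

cell (0,1): code 0100 → (0.814,2.000)–(1.000,1.879)
cell (0,2): code 1100 → (0.174,3.000)–(0.814,2.000)
cell (0,3): code 1100 → (0.587,4.000)–(0.174,3.000)
cell (0,4): code 1000 → (1.000,4.324)–(0.587,4.000)
cell (1,1): code 0110 → (1.000,1.879)–(2.000,1.922)
cell (1,4): code 1001 → (2.000,4.257)–(1.000,4.324)
cell (2,1): code 0010 → (2.000,1.922)–(2.103,2.000)
cell (2,2): code 0011 → (2.103,2.000)–(2.689,3.000)
cell (2,3): code 0011 → (2.689,3.000)–(2.283,4.000)
cell (2,4): code 0001 → (2.283,4.000)–(2.000,4.257)
total: 10 segments, chained into 1 closed loop(s), length Σ = 7.767974

segments=10 loops=1 length=7.768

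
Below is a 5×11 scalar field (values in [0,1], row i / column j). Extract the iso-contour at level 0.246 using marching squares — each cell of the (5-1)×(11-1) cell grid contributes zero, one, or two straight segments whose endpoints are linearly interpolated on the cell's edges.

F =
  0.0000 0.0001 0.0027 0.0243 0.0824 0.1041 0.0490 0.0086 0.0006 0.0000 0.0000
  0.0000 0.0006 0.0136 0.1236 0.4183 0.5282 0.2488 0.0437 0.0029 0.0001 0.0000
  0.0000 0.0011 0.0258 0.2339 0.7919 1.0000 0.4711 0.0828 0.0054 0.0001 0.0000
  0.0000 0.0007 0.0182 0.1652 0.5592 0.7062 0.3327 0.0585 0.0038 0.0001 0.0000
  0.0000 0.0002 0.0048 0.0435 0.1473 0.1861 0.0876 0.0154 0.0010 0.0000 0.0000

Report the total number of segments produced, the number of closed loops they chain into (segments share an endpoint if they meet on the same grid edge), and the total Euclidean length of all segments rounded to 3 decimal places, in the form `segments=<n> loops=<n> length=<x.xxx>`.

cell (0,3): code 0100 → (0.487,4.000)–(1.000,3.415)
cell (0,4): code 1100 → (0.335,5.000)–(0.487,4.000)
cell (0,5): code 1100 → (0.986,6.000)–(0.335,5.000)
cell (0,6): code 1000 → (1.000,6.014)–(0.986,6.000)
cell (1,3): code 0110 → (1.000,3.415)–(2.000,3.022)
cell (1,6): code 1001 → (2.000,6.580)–(1.000,6.014)
cell (2,3): code 0110 → (2.000,3.022)–(3.000,3.205)
cell (2,6): code 1001 → (3.000,6.316)–(2.000,6.580)
cell (3,3): code 0010 → (3.000,3.205)–(3.760,4.000)
cell (3,4): code 0011 → (3.760,4.000)–(3.885,5.000)
cell (3,5): code 0011 → (3.885,5.000)–(3.354,6.000)
cell (3,6): code 0001 → (3.354,6.000)–(3.000,6.316)
total: 12 segments, chained into 1 closed loop(s), length Σ = 10.991436

segments=12 loops=1 length=10.991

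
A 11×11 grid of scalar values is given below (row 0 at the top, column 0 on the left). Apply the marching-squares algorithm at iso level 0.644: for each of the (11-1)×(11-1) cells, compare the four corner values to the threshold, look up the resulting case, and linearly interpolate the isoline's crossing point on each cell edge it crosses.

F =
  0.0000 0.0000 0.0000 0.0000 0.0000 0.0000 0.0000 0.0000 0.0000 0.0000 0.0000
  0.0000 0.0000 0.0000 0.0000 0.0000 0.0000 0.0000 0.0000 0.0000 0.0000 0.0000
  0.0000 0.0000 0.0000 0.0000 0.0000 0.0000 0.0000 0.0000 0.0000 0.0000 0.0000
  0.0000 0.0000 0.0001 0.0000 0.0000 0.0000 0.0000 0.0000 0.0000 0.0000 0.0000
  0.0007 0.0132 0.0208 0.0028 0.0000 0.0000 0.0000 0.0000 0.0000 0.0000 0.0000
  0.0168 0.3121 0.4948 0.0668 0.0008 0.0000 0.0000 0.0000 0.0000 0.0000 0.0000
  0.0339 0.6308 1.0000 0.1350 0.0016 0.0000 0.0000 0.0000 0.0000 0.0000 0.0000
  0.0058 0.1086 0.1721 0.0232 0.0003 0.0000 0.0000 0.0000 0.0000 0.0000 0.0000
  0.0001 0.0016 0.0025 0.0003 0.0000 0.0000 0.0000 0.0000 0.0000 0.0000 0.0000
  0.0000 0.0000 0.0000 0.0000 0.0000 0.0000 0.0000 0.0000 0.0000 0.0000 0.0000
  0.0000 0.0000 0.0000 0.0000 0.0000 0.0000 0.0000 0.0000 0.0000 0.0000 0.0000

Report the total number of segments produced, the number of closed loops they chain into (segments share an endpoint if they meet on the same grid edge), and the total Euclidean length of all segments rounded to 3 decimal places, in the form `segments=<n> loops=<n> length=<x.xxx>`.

segments=4 loops=1 length=3.661

cell (5,1): code 0100 → (5.295,2.000)–(6.000,1.036)
cell (5,2): code 1000 → (6.000,2.412)–(5.295,2.000)
cell (6,1): code 0010 → (6.000,1.036)–(6.430,2.000)
cell (6,2): code 0001 → (6.430,2.000)–(6.000,2.412)
total: 4 segments, chained into 1 closed loop(s), length Σ = 3.661347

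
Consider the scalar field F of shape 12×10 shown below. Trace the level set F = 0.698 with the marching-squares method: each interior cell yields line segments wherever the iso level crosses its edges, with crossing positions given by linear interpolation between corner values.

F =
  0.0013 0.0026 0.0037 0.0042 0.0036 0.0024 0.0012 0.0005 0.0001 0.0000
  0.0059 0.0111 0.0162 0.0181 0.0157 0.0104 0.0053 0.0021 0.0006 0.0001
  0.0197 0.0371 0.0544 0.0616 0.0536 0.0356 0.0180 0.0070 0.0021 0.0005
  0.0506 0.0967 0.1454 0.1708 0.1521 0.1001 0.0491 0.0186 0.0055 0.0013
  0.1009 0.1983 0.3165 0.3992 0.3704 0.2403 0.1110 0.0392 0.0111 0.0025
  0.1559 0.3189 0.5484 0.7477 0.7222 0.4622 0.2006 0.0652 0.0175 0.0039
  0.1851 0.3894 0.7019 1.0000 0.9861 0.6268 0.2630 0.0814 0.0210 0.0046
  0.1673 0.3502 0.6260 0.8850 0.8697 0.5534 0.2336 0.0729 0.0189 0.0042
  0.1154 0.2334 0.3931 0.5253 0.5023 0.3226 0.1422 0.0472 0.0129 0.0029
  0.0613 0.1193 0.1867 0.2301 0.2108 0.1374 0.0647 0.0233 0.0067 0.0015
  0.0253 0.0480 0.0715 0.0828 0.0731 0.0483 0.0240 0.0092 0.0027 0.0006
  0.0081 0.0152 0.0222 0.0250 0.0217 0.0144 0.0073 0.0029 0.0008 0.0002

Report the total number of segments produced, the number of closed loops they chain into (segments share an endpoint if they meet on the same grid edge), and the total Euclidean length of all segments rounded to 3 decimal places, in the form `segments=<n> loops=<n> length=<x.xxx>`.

segments=12 loops=1 length=8.572

cell (4,2): code 0100 → (4.857,3.000)–(5.000,2.751)
cell (4,3): code 1100 → (4.931,4.000)–(4.857,3.000)
cell (4,4): code 1000 → (5.000,4.093)–(4.931,4.000)
cell (5,1): code 0100 → (5.975,2.000)–(6.000,1.988)
cell (5,2): code 1110 → (5.000,2.751)–(5.975,2.000)
cell (5,4): code 1001 → (6.000,4.802)–(5.000,4.093)
cell (6,1): code 0010 → (6.000,1.988)–(6.051,2.000)
cell (6,2): code 0111 → (6.051,2.000)–(7.000,2.278)
cell (6,4): code 1001 → (7.000,4.543)–(6.000,4.802)
cell (7,2): code 0010 → (7.000,2.278)–(7.520,3.000)
cell (7,3): code 0011 → (7.520,3.000)–(7.467,4.000)
cell (7,4): code 0001 → (7.467,4.000)–(7.000,4.543)
total: 12 segments, chained into 1 closed loop(s), length Σ = 8.571648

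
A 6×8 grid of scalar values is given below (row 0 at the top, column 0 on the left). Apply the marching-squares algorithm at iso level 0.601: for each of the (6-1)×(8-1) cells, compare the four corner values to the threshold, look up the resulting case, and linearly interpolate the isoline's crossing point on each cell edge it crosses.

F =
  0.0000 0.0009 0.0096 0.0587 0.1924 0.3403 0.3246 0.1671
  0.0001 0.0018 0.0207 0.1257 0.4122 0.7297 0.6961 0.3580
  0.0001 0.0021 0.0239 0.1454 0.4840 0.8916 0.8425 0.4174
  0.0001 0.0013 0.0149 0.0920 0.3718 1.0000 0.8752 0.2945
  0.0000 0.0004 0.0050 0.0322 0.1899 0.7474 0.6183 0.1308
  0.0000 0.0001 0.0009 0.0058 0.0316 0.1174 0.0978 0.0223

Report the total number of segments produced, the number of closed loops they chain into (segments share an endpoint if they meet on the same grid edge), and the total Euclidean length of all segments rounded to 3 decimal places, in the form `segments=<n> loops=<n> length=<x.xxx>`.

cell (0,4): code 0100 → (0.669,5.000)–(1.000,4.595)
cell (0,5): code 1100 → (0.744,6.000)–(0.669,5.000)
cell (0,6): code 1000 → (1.000,6.281)–(0.744,6.000)
cell (1,4): code 0110 → (1.000,4.595)–(2.000,4.287)
cell (1,6): code 1001 → (2.000,6.568)–(1.000,6.281)
cell (2,4): code 0110 → (2.000,4.287)–(3.000,4.365)
cell (2,6): code 1001 → (3.000,6.472)–(2.000,6.568)
cell (3,4): code 0110 → (3.000,4.365)–(4.000,4.737)
cell (3,6): code 1001 → (4.000,6.035)–(3.000,6.472)
cell (4,4): code 0010 → (4.000,4.737)–(4.232,5.000)
cell (4,5): code 0011 → (4.232,5.000)–(4.033,6.000)
cell (4,6): code 0001 → (4.033,6.000)–(4.000,6.035)
total: 12 segments, chained into 1 closed loop(s), length Σ = 9.577541

segments=12 loops=1 length=9.578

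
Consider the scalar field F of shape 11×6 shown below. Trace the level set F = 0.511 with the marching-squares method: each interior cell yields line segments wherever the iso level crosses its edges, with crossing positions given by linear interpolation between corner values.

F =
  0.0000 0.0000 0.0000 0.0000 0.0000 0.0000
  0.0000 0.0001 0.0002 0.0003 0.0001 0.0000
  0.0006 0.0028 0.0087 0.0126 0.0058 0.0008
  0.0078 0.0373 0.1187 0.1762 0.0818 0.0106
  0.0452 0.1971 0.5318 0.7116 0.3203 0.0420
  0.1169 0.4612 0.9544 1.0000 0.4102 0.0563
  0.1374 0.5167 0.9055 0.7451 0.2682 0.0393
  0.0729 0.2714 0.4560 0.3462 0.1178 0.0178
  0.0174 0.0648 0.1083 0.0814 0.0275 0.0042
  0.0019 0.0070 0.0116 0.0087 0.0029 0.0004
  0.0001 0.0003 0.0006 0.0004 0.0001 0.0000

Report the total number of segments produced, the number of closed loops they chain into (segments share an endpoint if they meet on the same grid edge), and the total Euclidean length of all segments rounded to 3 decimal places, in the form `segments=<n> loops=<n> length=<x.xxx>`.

segments=12 loops=1 length=9.331

cell (3,1): code 0100 → (3.950,2.000)–(4.000,1.938)
cell (3,2): code 1100 → (3.625,3.000)–(3.950,2.000)
cell (3,3): code 1000 → (4.000,3.513)–(3.625,3.000)
cell (4,1): code 0110 → (4.000,1.938)–(5.000,1.101)
cell (4,3): code 1001 → (5.000,3.829)–(4.000,3.513)
cell (5,0): code 0100 → (5.897,1.000)–(6.000,0.985)
cell (5,1): code 1110 → (5.000,1.101)–(5.897,1.000)
cell (5,3): code 1001 → (6.000,3.491)–(5.000,3.829)
cell (6,0): code 0010 → (6.000,0.985)–(6.023,1.000)
cell (6,1): code 0011 → (6.023,1.000)–(6.878,2.000)
cell (6,2): code 0011 → (6.878,2.000)–(6.587,3.000)
cell (6,3): code 0001 → (6.587,3.000)–(6.000,3.491)
total: 12 segments, chained into 1 closed loop(s), length Σ = 9.330978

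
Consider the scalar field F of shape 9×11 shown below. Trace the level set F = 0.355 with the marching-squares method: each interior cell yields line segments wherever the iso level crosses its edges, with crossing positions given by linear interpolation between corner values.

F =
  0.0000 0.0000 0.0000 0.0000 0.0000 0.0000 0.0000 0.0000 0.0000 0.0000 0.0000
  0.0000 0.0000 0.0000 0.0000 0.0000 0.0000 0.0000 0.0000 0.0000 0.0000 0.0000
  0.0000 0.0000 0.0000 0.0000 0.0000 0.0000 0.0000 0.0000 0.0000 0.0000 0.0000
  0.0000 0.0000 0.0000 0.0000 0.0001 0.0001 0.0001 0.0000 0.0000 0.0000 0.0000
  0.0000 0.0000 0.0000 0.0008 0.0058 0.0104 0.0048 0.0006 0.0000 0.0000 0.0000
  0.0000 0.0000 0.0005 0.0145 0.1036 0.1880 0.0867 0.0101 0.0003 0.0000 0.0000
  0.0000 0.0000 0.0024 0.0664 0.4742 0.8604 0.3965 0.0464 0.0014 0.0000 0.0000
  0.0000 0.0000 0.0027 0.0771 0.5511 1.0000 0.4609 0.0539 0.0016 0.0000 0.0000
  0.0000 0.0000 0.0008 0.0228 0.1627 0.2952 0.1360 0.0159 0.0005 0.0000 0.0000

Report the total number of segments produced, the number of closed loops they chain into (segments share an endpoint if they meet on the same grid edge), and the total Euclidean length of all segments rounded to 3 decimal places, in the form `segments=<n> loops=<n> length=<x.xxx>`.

cell (5,3): code 0100 → (5.678,4.000)–(6.000,3.708)
cell (5,4): code 1100 → (5.248,5.000)–(5.678,4.000)
cell (5,5): code 1100 → (5.866,6.000)–(5.248,5.000)
cell (5,6): code 1000 → (6.000,6.119)–(5.866,6.000)
cell (6,3): code 0110 → (6.000,3.708)–(7.000,3.586)
cell (6,6): code 1001 → (7.000,6.260)–(6.000,6.119)
cell (7,3): code 0010 → (7.000,3.586)–(7.505,4.000)
cell (7,4): code 0011 → (7.505,4.000)–(7.915,5.000)
cell (7,5): code 0011 → (7.915,5.000)–(7.326,6.000)
cell (7,6): code 0001 → (7.326,6.000)–(7.000,6.260)
total: 10 segments, chained into 1 closed loop(s), length Σ = 8.206100

segments=10 loops=1 length=8.206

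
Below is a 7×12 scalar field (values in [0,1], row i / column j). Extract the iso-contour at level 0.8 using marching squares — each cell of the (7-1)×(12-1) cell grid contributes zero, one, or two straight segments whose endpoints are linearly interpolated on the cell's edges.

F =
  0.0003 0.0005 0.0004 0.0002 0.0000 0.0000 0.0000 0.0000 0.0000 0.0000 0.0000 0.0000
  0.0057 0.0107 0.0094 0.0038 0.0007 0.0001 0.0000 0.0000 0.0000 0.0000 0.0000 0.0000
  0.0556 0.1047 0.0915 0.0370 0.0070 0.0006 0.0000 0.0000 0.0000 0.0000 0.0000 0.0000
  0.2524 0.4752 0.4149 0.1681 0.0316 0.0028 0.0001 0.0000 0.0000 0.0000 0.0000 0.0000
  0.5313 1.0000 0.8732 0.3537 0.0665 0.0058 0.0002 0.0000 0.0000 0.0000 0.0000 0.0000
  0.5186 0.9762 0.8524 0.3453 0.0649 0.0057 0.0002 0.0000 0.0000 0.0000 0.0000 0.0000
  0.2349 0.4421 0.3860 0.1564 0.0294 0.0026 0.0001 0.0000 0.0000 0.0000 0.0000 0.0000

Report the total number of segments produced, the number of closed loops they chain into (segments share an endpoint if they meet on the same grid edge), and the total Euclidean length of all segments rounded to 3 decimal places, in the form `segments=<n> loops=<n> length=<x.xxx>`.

segments=8 loops=1 length=5.494

cell (3,0): code 0100 → (3.619,1.000)–(4.000,0.573)
cell (3,1): code 1100 → (3.840,2.000)–(3.619,1.000)
cell (3,2): code 1000 → (4.000,2.141)–(3.840,2.000)
cell (4,0): code 0110 → (4.000,0.573)–(5.000,0.615)
cell (4,2): code 1001 → (5.000,2.103)–(4.000,2.141)
cell (5,0): code 0010 → (5.000,0.615)–(5.330,1.000)
cell (5,1): code 0011 → (5.330,1.000)–(5.112,2.000)
cell (5,2): code 0001 → (5.112,2.000)–(5.000,2.103)
total: 8 segments, chained into 1 closed loop(s), length Σ = 5.493976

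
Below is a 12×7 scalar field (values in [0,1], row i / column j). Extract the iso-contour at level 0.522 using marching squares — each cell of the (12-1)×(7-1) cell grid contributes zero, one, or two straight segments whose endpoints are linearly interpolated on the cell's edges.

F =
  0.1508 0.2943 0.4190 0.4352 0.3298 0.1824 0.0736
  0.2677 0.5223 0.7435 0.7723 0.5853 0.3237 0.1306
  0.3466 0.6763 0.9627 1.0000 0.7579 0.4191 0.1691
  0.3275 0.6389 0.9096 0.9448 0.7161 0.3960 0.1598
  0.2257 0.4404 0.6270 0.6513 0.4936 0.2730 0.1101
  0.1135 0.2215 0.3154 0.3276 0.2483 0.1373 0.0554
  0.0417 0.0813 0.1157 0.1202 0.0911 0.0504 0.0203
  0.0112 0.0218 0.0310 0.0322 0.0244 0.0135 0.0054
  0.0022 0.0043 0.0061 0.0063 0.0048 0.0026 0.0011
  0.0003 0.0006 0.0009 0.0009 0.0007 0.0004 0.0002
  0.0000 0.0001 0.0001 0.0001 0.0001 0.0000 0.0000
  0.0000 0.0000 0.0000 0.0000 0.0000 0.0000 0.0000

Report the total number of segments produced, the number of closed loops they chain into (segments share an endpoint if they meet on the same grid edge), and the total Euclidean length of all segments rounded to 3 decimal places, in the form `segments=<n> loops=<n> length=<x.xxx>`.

cell (0,0): code 0100 → (0.999,1.000)–(1.000,0.999)
cell (0,1): code 1100 → (0.317,2.000)–(0.999,1.000)
cell (0,2): code 1100 → (0.257,3.000)–(0.317,2.000)
cell (0,3): code 1100 → (0.752,4.000)–(0.257,3.000)
cell (0,4): code 1000 → (1.000,4.242)–(0.752,4.000)
cell (1,0): code 0110 → (1.000,0.999)–(2.000,0.532)
cell (1,4): code 1001 → (2.000,4.696)–(1.000,4.242)
cell (2,0): code 0110 → (2.000,0.532)–(3.000,0.625)
cell (2,4): code 1001 → (3.000,4.606)–(2.000,4.696)
cell (3,0): code 0010 → (3.000,0.625)–(3.589,1.000)
cell (3,1): code 0111 → (3.589,1.000)–(4.000,1.437)
cell (3,3): code 1011 → (4.000,3.820)–(3.872,4.000)
cell (3,4): code 0001 → (3.872,4.000)–(3.000,4.606)
cell (4,1): code 0010 → (4.000,1.437)–(4.337,2.000)
cell (4,2): code 0011 → (4.337,2.000)–(4.399,3.000)
cell (4,3): code 0001 → (4.399,3.000)–(4.000,3.820)
total: 16 segments, chained into 1 closed loop(s), length Σ = 13.037431

segments=16 loops=1 length=13.037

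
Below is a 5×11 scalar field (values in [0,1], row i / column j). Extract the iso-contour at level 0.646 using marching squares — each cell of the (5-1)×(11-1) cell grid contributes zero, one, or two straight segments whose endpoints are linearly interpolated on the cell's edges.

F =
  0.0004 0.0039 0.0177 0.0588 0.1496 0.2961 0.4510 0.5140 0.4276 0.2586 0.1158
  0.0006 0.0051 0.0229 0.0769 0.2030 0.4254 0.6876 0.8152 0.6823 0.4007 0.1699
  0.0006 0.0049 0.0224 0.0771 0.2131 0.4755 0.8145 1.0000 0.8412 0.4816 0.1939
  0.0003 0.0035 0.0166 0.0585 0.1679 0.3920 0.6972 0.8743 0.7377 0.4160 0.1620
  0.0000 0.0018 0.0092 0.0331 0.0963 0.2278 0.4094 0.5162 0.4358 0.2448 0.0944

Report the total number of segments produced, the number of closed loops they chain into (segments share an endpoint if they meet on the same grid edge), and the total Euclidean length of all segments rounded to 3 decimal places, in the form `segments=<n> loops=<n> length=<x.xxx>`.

segments=12 loops=1 length=9.625

cell (0,5): code 0100 → (0.824,6.000)–(1.000,5.841)
cell (0,6): code 1100 → (0.438,7.000)–(0.824,6.000)
cell (0,7): code 1100 → (0.857,8.000)–(0.438,7.000)
cell (0,8): code 1000 → (1.000,8.129)–(0.857,8.000)
cell (1,5): code 0110 → (1.000,5.841)–(2.000,5.503)
cell (1,8): code 1001 → (2.000,8.543)–(1.000,8.129)
cell (2,5): code 0110 → (2.000,5.503)–(3.000,5.832)
cell (2,8): code 1001 → (3.000,8.285)–(2.000,8.543)
cell (3,5): code 0010 → (3.000,5.832)–(3.178,6.000)
cell (3,6): code 0011 → (3.178,6.000)–(3.638,7.000)
cell (3,7): code 0011 → (3.638,7.000)–(3.304,8.000)
cell (3,8): code 0001 → (3.304,8.000)–(3.000,8.285)
total: 12 segments, chained into 1 closed loop(s), length Σ = 9.624579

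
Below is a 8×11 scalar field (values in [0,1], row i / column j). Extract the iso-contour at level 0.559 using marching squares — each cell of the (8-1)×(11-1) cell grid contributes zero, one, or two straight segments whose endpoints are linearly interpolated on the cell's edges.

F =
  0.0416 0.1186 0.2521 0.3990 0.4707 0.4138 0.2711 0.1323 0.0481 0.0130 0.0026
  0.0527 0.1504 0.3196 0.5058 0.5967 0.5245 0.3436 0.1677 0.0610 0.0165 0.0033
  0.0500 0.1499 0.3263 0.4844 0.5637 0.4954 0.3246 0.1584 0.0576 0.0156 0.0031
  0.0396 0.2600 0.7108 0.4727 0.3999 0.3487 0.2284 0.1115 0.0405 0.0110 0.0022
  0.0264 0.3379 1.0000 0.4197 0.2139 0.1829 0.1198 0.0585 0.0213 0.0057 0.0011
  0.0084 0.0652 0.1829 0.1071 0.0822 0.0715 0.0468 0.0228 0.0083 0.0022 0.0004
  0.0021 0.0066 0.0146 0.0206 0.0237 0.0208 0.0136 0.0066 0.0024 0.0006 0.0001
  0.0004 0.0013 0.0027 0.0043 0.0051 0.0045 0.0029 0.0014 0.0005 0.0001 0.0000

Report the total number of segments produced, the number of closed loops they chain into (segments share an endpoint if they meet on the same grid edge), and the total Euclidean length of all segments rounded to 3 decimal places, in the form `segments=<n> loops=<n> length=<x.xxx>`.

segments=12 loops=2 length=8.531

cell (0,3): code 0100 → (0.701,4.000)–(1.000,3.585)
cell (0,4): code 1000 → (1.000,4.522)–(0.701,4.000)
cell (1,3): code 0110 → (1.000,3.585)–(2.000,3.941)
cell (1,4): code 1001 → (2.000,4.069)–(1.000,4.522)
cell (2,1): code 0100 → (2.605,2.000)–(3.000,1.663)
cell (2,2): code 1000 → (3.000,2.638)–(2.605,2.000)
cell (2,3): code 0010 → (2.000,3.941)–(2.029,4.000)
cell (2,4): code 0001 → (2.029,4.000)–(2.000,4.069)
cell (3,1): code 0110 → (3.000,1.663)–(4.000,1.334)
cell (3,2): code 1001 → (4.000,2.760)–(3.000,2.638)
cell (4,1): code 0010 → (4.000,1.334)–(4.540,2.000)
cell (4,2): code 0001 → (4.540,2.000)–(4.000,2.760)
total: 12 segments, chained into 2 closed loop(s), length Σ = 8.531354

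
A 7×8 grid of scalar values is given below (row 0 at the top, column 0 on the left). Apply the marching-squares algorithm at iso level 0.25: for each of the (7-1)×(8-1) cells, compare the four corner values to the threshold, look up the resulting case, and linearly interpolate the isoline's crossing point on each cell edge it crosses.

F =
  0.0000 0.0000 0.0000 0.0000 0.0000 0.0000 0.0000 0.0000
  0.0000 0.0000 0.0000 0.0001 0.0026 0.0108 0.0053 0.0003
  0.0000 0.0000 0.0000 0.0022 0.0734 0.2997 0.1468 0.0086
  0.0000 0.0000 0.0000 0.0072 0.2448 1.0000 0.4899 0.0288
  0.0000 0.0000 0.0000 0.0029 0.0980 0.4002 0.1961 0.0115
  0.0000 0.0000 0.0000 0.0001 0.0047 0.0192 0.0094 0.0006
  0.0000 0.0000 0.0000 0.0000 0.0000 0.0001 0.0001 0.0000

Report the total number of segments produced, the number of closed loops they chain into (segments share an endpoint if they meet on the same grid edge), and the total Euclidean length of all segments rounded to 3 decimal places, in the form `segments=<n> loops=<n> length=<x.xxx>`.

segments=10 loops=1 length=7.397

cell (1,4): code 0100 → (1.828,5.000)–(2.000,4.780)
cell (1,5): code 1000 → (2.000,5.325)–(1.828,5.000)
cell (2,4): code 0110 → (2.000,4.780)–(3.000,4.007)
cell (2,5): code 1101 → (2.301,6.000)–(2.000,5.325)
cell (2,6): code 1000 → (3.000,6.520)–(2.301,6.000)
cell (3,4): code 0110 → (3.000,4.007)–(4.000,4.503)
cell (3,5): code 1011 → (4.000,5.736)–(3.817,6.000)
cell (3,6): code 0001 → (3.817,6.000)–(3.000,6.520)
cell (4,4): code 0010 → (4.000,4.503)–(4.394,5.000)
cell (4,5): code 0001 → (4.394,5.000)–(4.000,5.736)
total: 10 segments, chained into 1 closed loop(s), length Σ = 7.396760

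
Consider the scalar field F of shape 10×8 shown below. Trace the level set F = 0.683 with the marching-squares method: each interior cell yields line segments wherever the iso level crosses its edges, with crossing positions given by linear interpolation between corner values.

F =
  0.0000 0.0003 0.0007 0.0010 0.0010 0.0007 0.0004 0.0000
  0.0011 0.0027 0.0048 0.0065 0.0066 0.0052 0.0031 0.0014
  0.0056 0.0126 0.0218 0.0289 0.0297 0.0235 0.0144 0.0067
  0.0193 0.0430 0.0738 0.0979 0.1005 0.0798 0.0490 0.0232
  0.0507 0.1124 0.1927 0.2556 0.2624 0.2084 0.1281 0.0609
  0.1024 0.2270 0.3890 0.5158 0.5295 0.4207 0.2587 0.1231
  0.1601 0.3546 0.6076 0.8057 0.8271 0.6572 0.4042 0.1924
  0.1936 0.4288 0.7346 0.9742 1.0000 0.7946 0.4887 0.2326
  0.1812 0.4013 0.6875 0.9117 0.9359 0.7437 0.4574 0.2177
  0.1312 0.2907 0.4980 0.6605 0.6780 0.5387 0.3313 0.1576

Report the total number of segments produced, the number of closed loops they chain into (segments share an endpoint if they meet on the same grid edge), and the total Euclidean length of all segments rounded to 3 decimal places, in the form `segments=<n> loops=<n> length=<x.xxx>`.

segments=14 loops=1 length=10.972

cell (5,2): code 0100 → (5.577,3.000)–(6.000,2.381)
cell (5,3): code 1100 → (5.516,4.000)–(5.577,3.000)
cell (5,4): code 1000 → (6.000,4.848)–(5.516,4.000)
cell (6,1): code 0100 → (6.594,2.000)–(7.000,1.831)
cell (6,2): code 1110 → (6.000,2.381)–(6.594,2.000)
cell (6,4): code 1101 → (6.188,5.000)–(6.000,4.848)
cell (6,5): code 1000 → (7.000,5.365)–(6.188,5.000)
cell (7,1): code 0110 → (7.000,1.831)–(8.000,1.984)
cell (7,5): code 1001 → (8.000,5.212)–(7.000,5.365)
cell (8,1): code 0010 → (8.000,1.984)–(8.024,2.000)
cell (8,2): code 0011 → (8.024,2.000)–(8.910,3.000)
cell (8,3): code 0011 → (8.910,3.000)–(8.981,4.000)
cell (8,4): code 0011 → (8.981,4.000)–(8.296,5.000)
cell (8,5): code 0001 → (8.296,5.000)–(8.000,5.212)
total: 14 segments, chained into 1 closed loop(s), length Σ = 10.972433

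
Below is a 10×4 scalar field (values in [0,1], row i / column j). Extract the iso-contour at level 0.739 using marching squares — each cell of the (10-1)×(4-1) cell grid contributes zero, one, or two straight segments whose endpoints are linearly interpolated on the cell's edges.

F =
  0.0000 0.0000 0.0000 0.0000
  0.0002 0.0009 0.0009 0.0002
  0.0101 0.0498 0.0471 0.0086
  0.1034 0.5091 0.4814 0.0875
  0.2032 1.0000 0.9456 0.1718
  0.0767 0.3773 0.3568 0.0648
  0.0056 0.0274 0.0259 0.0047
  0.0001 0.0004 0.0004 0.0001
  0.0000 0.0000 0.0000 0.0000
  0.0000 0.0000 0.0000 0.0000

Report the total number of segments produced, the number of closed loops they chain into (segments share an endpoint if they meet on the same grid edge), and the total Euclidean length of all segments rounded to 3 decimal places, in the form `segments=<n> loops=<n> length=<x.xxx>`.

cell (3,0): code 0100 → (3.468,1.000)–(4.000,0.672)
cell (3,1): code 1100 → (3.555,2.000)–(3.468,1.000)
cell (3,2): code 1000 → (4.000,2.267)–(3.555,2.000)
cell (4,0): code 0010 → (4.000,0.672)–(4.419,1.000)
cell (4,1): code 0011 → (4.419,1.000)–(4.351,2.000)
cell (4,2): code 0001 → (4.351,2.000)–(4.000,2.267)
total: 6 segments, chained into 1 closed loop(s), length Σ = 4.122428

segments=6 loops=1 length=4.122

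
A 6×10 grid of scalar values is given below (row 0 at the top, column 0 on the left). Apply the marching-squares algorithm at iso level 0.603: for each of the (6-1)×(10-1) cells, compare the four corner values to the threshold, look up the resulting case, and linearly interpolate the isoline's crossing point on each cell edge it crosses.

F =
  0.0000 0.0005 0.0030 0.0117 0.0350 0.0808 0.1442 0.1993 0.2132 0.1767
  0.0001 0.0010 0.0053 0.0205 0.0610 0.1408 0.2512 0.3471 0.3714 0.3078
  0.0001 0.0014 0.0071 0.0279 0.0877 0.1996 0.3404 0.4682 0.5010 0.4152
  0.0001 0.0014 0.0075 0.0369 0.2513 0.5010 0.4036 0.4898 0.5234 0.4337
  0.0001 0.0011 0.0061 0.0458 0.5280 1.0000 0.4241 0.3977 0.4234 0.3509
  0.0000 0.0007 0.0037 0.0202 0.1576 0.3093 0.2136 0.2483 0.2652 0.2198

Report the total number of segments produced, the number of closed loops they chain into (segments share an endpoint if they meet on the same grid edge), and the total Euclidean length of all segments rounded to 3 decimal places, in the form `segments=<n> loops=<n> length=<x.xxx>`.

cell (3,4): code 0100 → (3.204,5.000)–(4.000,4.159)
cell (3,5): code 1000 → (4.000,5.689)–(3.204,5.000)
cell (4,4): code 0010 → (4.000,4.159)–(4.575,5.000)
cell (4,5): code 0001 → (4.575,5.000)–(4.000,5.689)
total: 4 segments, chained into 1 closed loop(s), length Σ = 4.126742

segments=4 loops=1 length=4.127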